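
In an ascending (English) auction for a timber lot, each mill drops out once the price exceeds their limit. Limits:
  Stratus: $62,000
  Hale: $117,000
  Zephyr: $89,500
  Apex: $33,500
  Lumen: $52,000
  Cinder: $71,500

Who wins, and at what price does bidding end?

Hale wins at $89,500

Rule: the price rises until one bidder remains; the winner pays the price at which the last rival dropped out.
Limits ranked: 117,000 (Hale) > 89,500 (Zephyr) > 71,500 (Cinder) > 62,000 (Stratus) > 52,000 (Lumen) > 33,500 (Apex)
Once the price passes $89,500, only Hale is left; the hammer falls at Zephyr's limit of $89,500.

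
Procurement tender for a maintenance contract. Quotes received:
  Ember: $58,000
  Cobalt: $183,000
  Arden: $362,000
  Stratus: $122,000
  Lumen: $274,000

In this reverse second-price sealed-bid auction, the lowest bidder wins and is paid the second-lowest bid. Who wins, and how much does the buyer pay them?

Ember is paid $122,000

Bids ranked: 58,000 (Ember) < 122,000 (Stratus) < 183,000 (Cobalt) < 274,000 (Lumen) < 362,000 (Arden)
Ember wins with the lowest bid; price is set by the runner-up at $122,000.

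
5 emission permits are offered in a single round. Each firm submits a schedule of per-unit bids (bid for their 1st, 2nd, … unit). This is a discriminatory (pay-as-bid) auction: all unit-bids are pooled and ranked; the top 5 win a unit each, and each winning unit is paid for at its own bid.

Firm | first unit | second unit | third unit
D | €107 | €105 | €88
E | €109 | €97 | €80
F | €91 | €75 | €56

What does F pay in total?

Merging the schedules and taking the best 5: 109 (E-1), 107 (D-1), 105 (D-2), 97 (E-2), 91 (F-1)
Next rejected bid: €88 (not a price — pay-as-bid).
F's winning unit-bids: 91 = €91.

F pays €91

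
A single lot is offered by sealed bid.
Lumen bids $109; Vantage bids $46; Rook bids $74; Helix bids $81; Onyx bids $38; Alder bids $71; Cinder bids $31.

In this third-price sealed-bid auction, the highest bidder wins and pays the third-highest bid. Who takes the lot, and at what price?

Sorting bids: 109 (Lumen) > 81 (Helix) > 74 (Rook) > 71 (Alder) > 46 (Vantage) > 38 (Onyx) > …
Lumen is highest; pays the third-highest bid, $74.

Lumen pays $74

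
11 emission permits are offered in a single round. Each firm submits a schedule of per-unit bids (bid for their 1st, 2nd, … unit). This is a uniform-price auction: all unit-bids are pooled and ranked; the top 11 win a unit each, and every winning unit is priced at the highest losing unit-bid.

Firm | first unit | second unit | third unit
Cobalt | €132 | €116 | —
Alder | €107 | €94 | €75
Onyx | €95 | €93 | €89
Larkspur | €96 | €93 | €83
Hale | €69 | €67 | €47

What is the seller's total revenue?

Total revenue: €759

Pooled unit-bids ranked (top 11): 132 (Cobalt-1), 116 (Cobalt-2), 107 (Alder-1), 96 (Larkspur-1), 95 (Onyx-1), 94 (Alder-2), 93 (Onyx-2), 93 (Larkspur-2), 89 (Onyx-3), 83 (Larkspur-3), 75 (Alder-3)
The (k+1)-th unit-bid is €69.
Allocation: Alder 3, Cobalt 2, Larkspur 3, Onyx 3. Every unit priced at €69.
Revenue = 11 × 69 = €759.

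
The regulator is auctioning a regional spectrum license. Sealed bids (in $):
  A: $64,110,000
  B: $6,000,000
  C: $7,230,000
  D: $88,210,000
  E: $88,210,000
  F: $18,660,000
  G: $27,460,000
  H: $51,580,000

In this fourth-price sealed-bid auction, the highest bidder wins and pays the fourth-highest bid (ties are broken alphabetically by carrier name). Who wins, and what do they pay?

D pays $51,580,000

Rule: the highest bidder wins and pays the fourth-highest bid.
Bids in order: 88,210,000 (D) > 88,210,000 (E) > 64,110,000 (A) > 51,580,000 (H) > 27,460,000 (G) > 18,660,000 (F) > …
Tie at $88,210,000 → D wins by tie-break.
D wins; payment is bid #4 in the ranking = $51,580,000.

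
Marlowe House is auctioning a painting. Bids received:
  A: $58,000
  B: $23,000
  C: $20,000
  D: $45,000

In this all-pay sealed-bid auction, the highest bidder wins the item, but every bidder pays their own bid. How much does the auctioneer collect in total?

All-pay sealed-bid auction: the highest bidder wins the item, but every bidder pays their own bid.
Bids ranked: 58,000 (A) > 45,000 (D) > 23,000 (B) > 20,000 (C)
A wins with the top bid; all bids are sunk regardless.
Every bidder forfeits their bid regardless of winning.
Revenue = 58,000 + 23,000 + 20,000 + 45,000 = $146,000.

Total revenue: $146,000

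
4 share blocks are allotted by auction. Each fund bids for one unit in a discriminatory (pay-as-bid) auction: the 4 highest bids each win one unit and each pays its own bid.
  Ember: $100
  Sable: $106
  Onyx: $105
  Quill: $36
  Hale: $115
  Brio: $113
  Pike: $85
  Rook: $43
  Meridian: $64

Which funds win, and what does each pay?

Hale $115, Brio $113, Sable $106, Onyx $105

Ordering the bids: 115 (Hale), 113 (Brio), 106 (Sable), 105 (Onyx), 100 (Ember), 85 (Pike), …
The 4 highest are Hale, Brio, Sable, Onyx.
Each winner pays its own bid: Hale $115, Brio $113, Sable $106, Onyx $105.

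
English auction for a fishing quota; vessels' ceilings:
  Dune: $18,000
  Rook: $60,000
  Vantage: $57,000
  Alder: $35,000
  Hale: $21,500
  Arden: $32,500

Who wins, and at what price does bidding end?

Rook wins at $57,000

Limits ranked: 60,000 (Rook) > 57,000 (Vantage) > 35,000 (Alder) > 32,500 (Arden) > 21,500 (Hale) > 18,000 (Dune)
Bidding ends when Vantage exits at $57,000; Rook takes it.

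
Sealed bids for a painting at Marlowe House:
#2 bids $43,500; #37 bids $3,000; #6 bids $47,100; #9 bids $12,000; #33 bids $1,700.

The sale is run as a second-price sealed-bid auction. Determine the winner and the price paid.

#6 pays $43,500

Second-price sealed-bid auction: the highest bidder wins and pays the second-highest bid.
Bids in order: 47,100 (#6) > 43,500 (#2) > 12,000 (#9) > 3,000 (#37) > 1,700 (#33)
#6 wins with the highest bid; price is set by the runner-up at $43,500.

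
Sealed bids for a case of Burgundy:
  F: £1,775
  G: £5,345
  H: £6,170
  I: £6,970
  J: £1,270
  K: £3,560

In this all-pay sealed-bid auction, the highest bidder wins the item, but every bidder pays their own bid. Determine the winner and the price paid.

I pays £6,970

Bids in order: 6,970 (I) > 6,170 (H) > 5,345 (G) > 3,560 (K) > 1,775 (F) > 1,270 (J)
I is highest and takes the item; every bidder forfeits their bid.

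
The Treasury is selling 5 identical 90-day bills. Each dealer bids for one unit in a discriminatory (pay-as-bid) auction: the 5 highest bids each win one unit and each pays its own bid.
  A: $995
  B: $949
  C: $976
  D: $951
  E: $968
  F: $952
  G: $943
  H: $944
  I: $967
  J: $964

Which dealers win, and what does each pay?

Ordering the bids: 995 (A), 976 (C), 968 (E), 967 (I), 964 (J), 952 (F), 951 (D), …
Top 5: A, C, E, I, J.
Each winner pays its own bid: A $995, C $976, E $968, I $967, J $964.

A $995, C $976, E $968, I $967, J $964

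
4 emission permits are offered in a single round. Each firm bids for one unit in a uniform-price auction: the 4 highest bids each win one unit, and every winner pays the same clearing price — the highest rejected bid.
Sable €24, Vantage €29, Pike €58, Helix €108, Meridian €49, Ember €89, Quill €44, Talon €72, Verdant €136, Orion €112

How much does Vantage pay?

Vantage pays €0

Sorting: 136 (Verdant), 112 (Orion), 108 (Helix), 89 (Ember), 72 (Talon), 58 (Pike), …
Winners (4 units): Verdant, Orion, Helix, Ember.
First losing bid is Talon's €72, which sets the uniform price.
Vantage does not win → pays €0.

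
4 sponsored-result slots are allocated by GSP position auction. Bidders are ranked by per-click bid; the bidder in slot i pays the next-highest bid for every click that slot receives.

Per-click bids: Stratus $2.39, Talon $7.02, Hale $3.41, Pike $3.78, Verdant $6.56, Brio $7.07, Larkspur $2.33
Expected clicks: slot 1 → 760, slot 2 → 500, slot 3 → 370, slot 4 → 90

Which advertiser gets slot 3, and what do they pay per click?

Verdant; $3.78 per click

Ranked by bid: $7.07 (Brio) > $7.02 (Talon) > $6.56 (Verdant) > $3.78 (Pike) > $3.41 (Hale) > …
Slot 3 goes to the third-ranked bidder, Verdant, who pays the next bid down: $3.78/click.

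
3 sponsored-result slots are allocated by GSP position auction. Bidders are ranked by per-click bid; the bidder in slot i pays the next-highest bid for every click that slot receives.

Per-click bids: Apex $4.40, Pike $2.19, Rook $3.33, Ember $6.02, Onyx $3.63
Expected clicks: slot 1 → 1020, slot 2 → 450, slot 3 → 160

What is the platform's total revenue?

Total revenue: $6654.30

Ranked by bid: $6.02 (Ember) > $4.40 (Apex) > $3.63 (Onyx) > $3.33 (Rook) > …
Slot 1: Ember pays $4.40 × 1020 = $4488.00
Slot 2: Apex pays $3.63 × 450 = $1633.50
Slot 3: Onyx pays $3.33 × 160 = $532.80
Total = $6654.30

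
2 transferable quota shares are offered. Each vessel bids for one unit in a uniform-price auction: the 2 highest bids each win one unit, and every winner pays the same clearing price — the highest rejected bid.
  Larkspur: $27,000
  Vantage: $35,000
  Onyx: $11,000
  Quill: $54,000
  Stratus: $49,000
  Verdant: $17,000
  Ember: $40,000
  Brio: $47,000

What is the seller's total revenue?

Sorting: 54,000 (Quill), 49,000 (Stratus), 47,000 (Brio), 40,000 (Ember), …
Top 2: Quill, Stratus.
Clearing price = highest rejected bid = $47,000.
Total revenue = 2 × $47,000 = $94,000.

Total revenue: $94,000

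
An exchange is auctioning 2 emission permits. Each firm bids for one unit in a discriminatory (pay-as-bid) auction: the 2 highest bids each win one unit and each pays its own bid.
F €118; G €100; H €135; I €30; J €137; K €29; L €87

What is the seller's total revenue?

Total revenue: €272

Ordering the bids: 137 (J), 135 (H), 118 (F), 100 (G), …
The 2 highest are J, H.
Total revenue = 137 + 135 = €272.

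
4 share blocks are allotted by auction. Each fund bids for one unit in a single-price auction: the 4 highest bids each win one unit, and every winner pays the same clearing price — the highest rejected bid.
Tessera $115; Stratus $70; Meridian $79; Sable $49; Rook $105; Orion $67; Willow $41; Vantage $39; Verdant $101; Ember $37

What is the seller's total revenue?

Total revenue: $280

Ordering the bids: 115 (Tessera), 105 (Rook), 101 (Verdant), 79 (Meridian), 70 (Stratus), 67 (Orion), …
The 4 highest are Tessera, Rook, Verdant, Meridian.
Clearing price = highest rejected bid = $70.
Total revenue = 4 × $70 = $280.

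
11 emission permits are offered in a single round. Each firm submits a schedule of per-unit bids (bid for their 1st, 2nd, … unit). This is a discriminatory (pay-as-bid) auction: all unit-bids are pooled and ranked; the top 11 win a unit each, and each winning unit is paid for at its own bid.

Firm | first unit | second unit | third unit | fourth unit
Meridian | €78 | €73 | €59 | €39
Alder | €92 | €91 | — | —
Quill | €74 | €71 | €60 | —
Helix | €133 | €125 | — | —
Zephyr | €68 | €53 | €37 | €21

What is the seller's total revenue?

All unit-bids, highest first — top 11: 133 (Helix-1), 125 (Helix-2), 92 (Alder-1), 91 (Alder-2), 78 (Meridian-1), 74 (Quill-1), 73 (Meridian-2), 71 (Quill-2), 68 (Zephyr-1), 60 (Quill-3), 59 (Meridian-3)
Next rejected bid: €53 (not a price — pay-as-bid).
Each winning unit pays its own bid.
Revenue = 133 + 125 + 92 + 91 + 78 + 74 + 73 + 71 + 68 + 60 + 59 = €924.

Total revenue: €924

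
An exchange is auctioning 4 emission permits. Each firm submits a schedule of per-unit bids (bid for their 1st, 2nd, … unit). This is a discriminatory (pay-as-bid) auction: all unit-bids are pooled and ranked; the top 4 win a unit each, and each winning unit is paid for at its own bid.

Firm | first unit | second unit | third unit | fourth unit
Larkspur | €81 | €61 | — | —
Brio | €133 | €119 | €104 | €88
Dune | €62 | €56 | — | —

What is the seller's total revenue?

All unit-bids, highest first — top 4: 133 (Brio-1), 119 (Brio-2), 104 (Brio-3), 88 (Brio-4)
Next rejected bid: €81 (not a price — pay-as-bid).
Each winning unit pays its own bid.
Revenue = 133 + 119 + 104 + 88 = €444.

Total revenue: €444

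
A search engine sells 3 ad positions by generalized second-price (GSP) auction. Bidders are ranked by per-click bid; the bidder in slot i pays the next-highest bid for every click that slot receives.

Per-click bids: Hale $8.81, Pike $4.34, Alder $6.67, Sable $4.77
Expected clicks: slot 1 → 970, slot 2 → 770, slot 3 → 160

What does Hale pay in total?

Hale pays $6469.90

Sorting advertisers: $8.81 (Hale) > $6.67 (Alder) > $4.77 (Sable) > $4.34 (Pike)
Hale holds slot 1 → pays next bid $6.67 × 970 clicks = $6469.90.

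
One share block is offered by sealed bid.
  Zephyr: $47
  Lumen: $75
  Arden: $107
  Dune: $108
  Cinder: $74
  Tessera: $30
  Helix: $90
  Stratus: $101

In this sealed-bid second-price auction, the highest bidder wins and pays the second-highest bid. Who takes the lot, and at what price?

Bids ranked: 108 (Dune) > 107 (Arden) > 101 (Stratus) > 90 (Helix) > 75 (Lumen) > 74 (Cinder) > …
Dune wins with the highest bid; price is set by the runner-up at $107.

Dune pays $107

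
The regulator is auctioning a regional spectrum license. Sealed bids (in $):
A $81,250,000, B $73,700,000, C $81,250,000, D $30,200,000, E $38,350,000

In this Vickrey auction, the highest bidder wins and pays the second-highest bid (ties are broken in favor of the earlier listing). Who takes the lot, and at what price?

Sorting bids: 81,250,000 (A) > 81,250,000 (C) > 73,700,000 (B) > 38,350,000 (E) > 30,200,000 (D)
Tie at $81,250,000 → A wins by tie-break.
A wins with the highest bid; price is set by the runner-up at $81,250,000.

A pays $81,250,000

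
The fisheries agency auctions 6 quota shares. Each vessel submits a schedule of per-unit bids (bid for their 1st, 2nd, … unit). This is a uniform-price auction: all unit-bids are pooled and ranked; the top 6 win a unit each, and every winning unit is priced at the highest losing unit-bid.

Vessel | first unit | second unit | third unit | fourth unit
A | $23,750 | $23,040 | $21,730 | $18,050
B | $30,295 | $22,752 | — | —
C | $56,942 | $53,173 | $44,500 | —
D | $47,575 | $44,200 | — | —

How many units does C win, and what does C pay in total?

C: 3 units, pays $71,250

All unit-bids, highest first — top 6: 56,942 (C-1), 53,173 (C-2), 47,575 (D-1), 44,500 (C-3), 44,200 (D-2), 30,295 (B-1)
Highest rejected unit-bid = $23,750.
C wins 3 unit(s) at $23,750 each.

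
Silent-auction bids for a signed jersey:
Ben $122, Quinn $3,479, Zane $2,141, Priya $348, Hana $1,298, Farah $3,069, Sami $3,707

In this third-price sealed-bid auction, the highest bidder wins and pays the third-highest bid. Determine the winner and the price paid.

Third-price sealed-bid auction: the highest bidder wins and pays the third-highest bid.
Bids ranked: 3,707 (Sami) > 3,479 (Quinn) > 3,069 (Farah) > 2,141 (Zane) > 1,298 (Hana) > 348 (Priya) > …
Sami is highest; pays the third-highest bid, $3,069.

Sami pays $3,069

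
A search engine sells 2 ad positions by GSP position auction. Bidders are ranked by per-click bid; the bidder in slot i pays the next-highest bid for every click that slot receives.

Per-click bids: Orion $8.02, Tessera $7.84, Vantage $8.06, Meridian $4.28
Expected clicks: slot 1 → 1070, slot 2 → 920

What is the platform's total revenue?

Total revenue: $15794.20

Per-click bids in order: $8.06 (Vantage) > $8.02 (Orion) > $7.84 (Tessera) > …
Slot 1: Vantage pays $8.02 × 1070 = $8581.40
Slot 2: Orion pays $7.84 × 920 = $7212.80
Total = $15794.20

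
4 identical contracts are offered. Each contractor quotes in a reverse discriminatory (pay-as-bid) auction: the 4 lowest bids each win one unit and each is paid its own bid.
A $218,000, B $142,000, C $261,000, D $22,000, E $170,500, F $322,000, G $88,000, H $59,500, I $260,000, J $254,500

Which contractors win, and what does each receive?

D $22,000, H $59,500, G $88,000, B $142,000

Sorting: 22,000 (D), 59,500 (H), 88,000 (G), 142,000 (B), 170,500 (E), 218,000 (A), …
Winners (4 units): D, H, G, B.
Each winner is paid its own bid: D $22,000, H $59,500, G $88,000, B $142,000.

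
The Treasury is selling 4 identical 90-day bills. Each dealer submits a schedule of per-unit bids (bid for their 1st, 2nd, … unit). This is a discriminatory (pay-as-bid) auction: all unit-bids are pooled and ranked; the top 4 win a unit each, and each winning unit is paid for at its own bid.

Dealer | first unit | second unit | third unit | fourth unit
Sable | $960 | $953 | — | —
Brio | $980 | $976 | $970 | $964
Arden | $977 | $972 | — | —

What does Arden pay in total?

Arden pays $1,949

Merging the schedules and taking the best 4: 980 (Brio-1), 977 (Arden-1), 976 (Brio-2), 972 (Arden-2)
Next rejected bid: $970 (not a price — pay-as-bid).
Arden's winning unit-bids: 977 + 972 = $1,949.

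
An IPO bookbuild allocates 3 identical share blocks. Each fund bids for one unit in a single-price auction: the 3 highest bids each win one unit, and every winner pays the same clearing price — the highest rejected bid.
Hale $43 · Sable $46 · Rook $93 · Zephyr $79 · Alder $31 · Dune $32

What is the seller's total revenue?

Sorting: 93 (Rook), 79 (Zephyr), 46 (Sable), 43 (Hale), 32 (Dune), …
Winners (3 units): Rook, Zephyr, Sable.
Highest unsuccessful bid: $43 → clearing price.
Total revenue = 3 × $43 = $129.

Total revenue: $129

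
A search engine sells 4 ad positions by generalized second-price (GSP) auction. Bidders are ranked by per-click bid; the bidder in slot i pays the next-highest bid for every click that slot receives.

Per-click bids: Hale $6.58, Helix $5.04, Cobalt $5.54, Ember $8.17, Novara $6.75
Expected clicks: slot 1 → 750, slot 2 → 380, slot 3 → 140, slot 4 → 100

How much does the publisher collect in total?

Total revenue: $8842.50

Sorting advertisers: $8.17 (Ember) > $6.75 (Novara) > $6.58 (Hale) > $5.54 (Cobalt) > $5.04 (Helix)
Slot 1: Ember pays $6.75 × 750 = $5062.50
Slot 2: Novara pays $6.58 × 380 = $2500.40
Slot 3: Hale pays $5.54 × 140 = $775.60
Slot 4: Cobalt pays $5.04 × 100 = $504.00
Total = $8842.50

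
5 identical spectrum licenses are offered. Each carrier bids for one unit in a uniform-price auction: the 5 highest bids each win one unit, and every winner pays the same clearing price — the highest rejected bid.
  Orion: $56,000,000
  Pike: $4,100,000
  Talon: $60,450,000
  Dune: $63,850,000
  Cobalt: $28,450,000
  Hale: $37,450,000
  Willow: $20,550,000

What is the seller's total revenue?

Sorting: 63,850,000 (Dune), 60,450,000 (Talon), 56,000,000 (Orion), 37,450,000 (Hale), 28,450,000 (Cobalt), 20,550,000 (Willow), 4,100,000 (Pike)
Top 5: Dune, Talon, Orion, Hale, Cobalt.
First losing bid is Willow's $20,550,000, which sets the uniform price.
Total revenue = 5 × $20,550,000 = $102,750,000.

Total revenue: $102,750,000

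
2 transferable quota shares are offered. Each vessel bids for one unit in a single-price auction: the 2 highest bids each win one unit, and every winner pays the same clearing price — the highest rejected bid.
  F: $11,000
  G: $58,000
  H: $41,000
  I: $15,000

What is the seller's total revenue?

Total revenue: $30,000

Bids ranked high→low: 58,000 (G), 41,000 (H), 15,000 (I), 11,000 (F)
Top 2: G, H.
Clearing price = highest rejected bid = $15,000.
Total revenue = 2 × $15,000 = $30,000.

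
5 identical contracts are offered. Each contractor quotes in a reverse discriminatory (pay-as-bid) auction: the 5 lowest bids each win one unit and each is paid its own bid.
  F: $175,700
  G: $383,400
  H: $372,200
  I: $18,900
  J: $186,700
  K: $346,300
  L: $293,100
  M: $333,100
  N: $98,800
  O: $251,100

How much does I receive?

Ordering the bids: 18,900 (I), 98,800 (N), 175,700 (F), 186,700 (J), 251,100 (O), 293,100 (L), 333,100 (M), …
Winners (5 units): I, N, F, J, O.
I wins → own bid $18,900.

I is paid $18,900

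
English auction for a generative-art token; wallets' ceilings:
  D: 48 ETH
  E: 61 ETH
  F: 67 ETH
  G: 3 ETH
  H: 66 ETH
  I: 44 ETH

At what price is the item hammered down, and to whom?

F wins at 66 ETH

Limits ranked: 67 (F) > 66 (H) > 61 (E) > 48 (D) > 44 (I) > 3 (G)
H is the last rival to drop out, at 66 ETH; F remains and wins at that price.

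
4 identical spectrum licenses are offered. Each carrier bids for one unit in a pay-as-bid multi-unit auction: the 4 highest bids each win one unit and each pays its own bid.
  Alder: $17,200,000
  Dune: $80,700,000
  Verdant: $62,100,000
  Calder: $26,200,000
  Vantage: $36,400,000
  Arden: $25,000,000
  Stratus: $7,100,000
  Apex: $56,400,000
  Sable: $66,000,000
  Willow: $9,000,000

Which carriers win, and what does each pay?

Dune $80,700,000, Sable $66,000,000, Verdant $62,100,000, Apex $56,400,000

Bids ranked high→low: 80,700,000 (Dune), 66,000,000 (Sable), 62,100,000 (Verdant), 56,400,000 (Apex), 36,400,000 (Vantage), 26,200,000 (Calder), …
Top 4: Dune, Sable, Verdant, Apex.
Each winner pays its own bid: Dune $80,700,000, Sable $66,000,000, Verdant $62,100,000, Apex $56,400,000.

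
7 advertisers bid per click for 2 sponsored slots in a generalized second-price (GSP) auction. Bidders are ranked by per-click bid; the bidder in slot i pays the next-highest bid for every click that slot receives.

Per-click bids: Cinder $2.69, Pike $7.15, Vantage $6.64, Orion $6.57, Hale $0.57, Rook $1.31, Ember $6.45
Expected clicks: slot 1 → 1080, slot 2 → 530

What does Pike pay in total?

Pike pays $7171.20

Sorting advertisers: $7.15 (Pike) > $6.64 (Vantage) > $6.57 (Orion) > …
Pike holds slot 1 → pays next bid $6.64 × 1080 clicks = $7171.20.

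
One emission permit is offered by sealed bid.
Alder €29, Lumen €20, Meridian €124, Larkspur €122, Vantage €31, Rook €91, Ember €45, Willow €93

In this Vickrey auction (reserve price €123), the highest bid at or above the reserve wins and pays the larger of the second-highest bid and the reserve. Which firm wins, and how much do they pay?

Meridian pays €123

Rule: the highest bid at or above the reserve wins and pays the larger of the second-highest bid and the reserve.
Bids ranked: 124 (Meridian) > 122 (Larkspur) > 93 (Willow) > 91 (Rook) > 45 (Ember) > 31 (Vantage) > …
Meridian has the top bid at or above the reserve (€124).
Second-highest bid €122 is below the reserve €123, so the reserve binds → payment €123.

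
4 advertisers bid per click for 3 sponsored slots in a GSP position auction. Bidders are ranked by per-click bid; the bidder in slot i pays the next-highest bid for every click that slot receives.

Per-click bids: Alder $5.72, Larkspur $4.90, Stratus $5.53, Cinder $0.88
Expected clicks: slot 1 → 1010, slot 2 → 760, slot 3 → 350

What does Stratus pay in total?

Stratus pays $3724.00

Ranked by bid: $5.72 (Alder) > $5.53 (Stratus) > $4.90 (Larkspur) > $0.88 (Cinder)
Stratus holds slot 2 → pays next bid $4.90 × 760 clicks = $3724.00.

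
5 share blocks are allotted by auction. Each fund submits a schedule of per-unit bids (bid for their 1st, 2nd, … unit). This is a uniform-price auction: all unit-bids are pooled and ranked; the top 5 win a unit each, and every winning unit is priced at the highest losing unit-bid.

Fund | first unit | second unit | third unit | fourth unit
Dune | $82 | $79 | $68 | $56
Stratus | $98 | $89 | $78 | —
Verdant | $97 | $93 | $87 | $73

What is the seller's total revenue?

All unit-bids, highest first — top 5: 98 (Stratus-1), 97 (Verdant-1), 93 (Verdant-2), 89 (Stratus-2), 87 (Verdant-3)
The (k+1)-th unit-bid is $82.
Allocation: Stratus 2, Verdant 3. Every unit priced at $82.
Revenue = 5 × 82 = $410.

Total revenue: $410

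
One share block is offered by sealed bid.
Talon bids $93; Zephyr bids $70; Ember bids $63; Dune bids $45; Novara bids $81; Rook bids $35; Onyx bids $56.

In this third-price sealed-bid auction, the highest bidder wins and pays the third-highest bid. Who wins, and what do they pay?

Talon pays $70

Third-price sealed-bid auction: the highest bidder wins and pays the third-highest bid.
Bids in order: 93 (Talon) > 81 (Novara) > 70 (Zephyr) > 63 (Ember) > 56 (Onyx) > 45 (Dune) > …
Talon is highest; pays the third-highest bid, $70.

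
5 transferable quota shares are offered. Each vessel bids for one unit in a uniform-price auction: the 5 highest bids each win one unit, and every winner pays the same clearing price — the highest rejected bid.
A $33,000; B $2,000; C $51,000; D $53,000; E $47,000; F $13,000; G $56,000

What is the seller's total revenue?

Bids ranked high→low: 56,000 (G), 53,000 (D), 51,000 (C), 47,000 (E), 33,000 (A), 13,000 (F), 2,000 (B)
The 5 highest are G, D, C, E, A.
First losing bid is F's $13,000, which sets the uniform price.
Total revenue = 5 × $13,000 = $65,000.

Total revenue: $65,000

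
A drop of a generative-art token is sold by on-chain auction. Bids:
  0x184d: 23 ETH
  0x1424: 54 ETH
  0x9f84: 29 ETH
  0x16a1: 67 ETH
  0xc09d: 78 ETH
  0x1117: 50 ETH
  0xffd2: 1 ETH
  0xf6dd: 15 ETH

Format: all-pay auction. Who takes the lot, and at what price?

0xc09d pays 78 ETH

Rule: the highest bidder wins the item, but every bidder pays their own bid.
Bids ranked: 78 (0xc09d) > 67 (0x16a1) > 54 (0x1424) > 50 (0x1117) > 29 (0x9f84) > 23 (0x184d) > …
0xc09d is highest and takes the item; every bidder forfeits their bid.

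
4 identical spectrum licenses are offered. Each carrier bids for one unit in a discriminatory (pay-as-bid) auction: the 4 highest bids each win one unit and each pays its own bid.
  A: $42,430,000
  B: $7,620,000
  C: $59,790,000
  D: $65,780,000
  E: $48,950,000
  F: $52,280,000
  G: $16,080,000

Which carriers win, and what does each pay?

D $65,780,000, C $59,790,000, F $52,280,000, E $48,950,000

Bids ranked high→low: 65,780,000 (D), 59,790,000 (C), 52,280,000 (F), 48,950,000 (E), 42,430,000 (A), 16,080,000 (G), …
Winners (4 units): D, C, F, E.
Each winner pays its own bid: D $65,780,000, C $59,790,000, F $52,280,000, E $48,950,000.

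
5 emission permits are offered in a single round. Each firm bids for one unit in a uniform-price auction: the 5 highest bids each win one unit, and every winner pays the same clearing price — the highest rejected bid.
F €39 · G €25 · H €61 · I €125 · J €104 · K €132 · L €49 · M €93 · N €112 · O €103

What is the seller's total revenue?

Bids ranked high→low: 132 (K), 125 (I), 112 (N), 104 (J), 103 (O), 93 (M), 61 (H), …
Top 5: K, I, N, J, O.
Clearing price = highest rejected bid = €93.
Total revenue = 5 × €93 = €465.

Total revenue: €465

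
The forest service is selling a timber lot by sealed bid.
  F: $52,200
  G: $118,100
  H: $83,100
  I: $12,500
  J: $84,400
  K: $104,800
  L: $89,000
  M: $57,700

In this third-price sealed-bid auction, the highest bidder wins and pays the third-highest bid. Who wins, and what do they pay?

Bids ranked: 118,100 (G) > 104,800 (K) > 89,000 (L) > 84,400 (J) > 83,100 (H) > 57,700 (M) > …
G wins; payment is bid #3 in the ranking = $89,000.

G pays $89,000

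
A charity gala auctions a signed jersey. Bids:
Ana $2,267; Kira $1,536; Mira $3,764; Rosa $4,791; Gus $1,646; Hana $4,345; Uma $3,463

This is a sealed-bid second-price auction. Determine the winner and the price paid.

Rosa pays $4,345

Bids in order: 4,791 (Rosa) > 4,345 (Hana) > 3,764 (Mira) > 3,463 (Uma) > 2,267 (Ana) > 1,646 (Gus) > …
Second-price: Rosa pays Hana's bid of $4,345.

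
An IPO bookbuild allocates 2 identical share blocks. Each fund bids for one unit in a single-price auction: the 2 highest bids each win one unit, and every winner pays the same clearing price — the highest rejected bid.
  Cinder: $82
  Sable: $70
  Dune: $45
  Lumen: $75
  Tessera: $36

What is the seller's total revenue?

Bids ranked high→low: 82 (Cinder), 75 (Lumen), 70 (Sable), 45 (Dune), …
The 2 highest are Cinder, Lumen.
First losing bid is Sable's $70, which sets the uniform price.
Total revenue = 2 × $70 = $140.

Total revenue: $140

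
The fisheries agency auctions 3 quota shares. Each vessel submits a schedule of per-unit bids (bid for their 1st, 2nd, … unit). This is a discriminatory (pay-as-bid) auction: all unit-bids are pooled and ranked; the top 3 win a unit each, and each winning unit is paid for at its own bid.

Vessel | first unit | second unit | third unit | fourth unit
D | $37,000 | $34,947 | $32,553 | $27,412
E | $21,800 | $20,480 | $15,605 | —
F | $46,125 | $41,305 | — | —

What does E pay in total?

E pays $0

All unit-bids, highest first — top 3: 46,125 (F-1), 41,305 (F-2), 37,000 (D-1)
Next rejected bid: $34,947 (not a price — pay-as-bid).
E wins no units.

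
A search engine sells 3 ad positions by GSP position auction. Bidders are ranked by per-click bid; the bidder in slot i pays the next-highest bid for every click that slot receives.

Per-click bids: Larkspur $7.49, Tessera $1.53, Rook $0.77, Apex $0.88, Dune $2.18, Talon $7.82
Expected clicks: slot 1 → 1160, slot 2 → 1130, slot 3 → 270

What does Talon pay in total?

Sorting advertisers: $7.82 (Talon) > $7.49 (Larkspur) > $2.18 (Dune) > $1.53 (Tessera) > …
Talon holds slot 1 → pays next bid $7.49 × 1160 clicks = $8688.40.

Talon pays $8688.40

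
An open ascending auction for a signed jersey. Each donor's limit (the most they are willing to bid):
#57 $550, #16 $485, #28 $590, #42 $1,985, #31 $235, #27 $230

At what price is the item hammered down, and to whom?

#42 wins at $590

Sorting limits: 1,985 (#42) > 590 (#28) > 550 (#57) > 485 (#16) > 235 (#31) > 230 (#27)
Once the price passes $590, only #42 is left; the hammer falls at #28's limit of $590.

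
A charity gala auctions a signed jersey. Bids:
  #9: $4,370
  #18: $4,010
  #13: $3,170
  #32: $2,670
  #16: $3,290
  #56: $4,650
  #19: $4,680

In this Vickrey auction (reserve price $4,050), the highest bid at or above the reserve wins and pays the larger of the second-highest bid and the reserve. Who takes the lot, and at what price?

#19 pays $4,650

Rule: the highest bid at or above the reserve wins and pays the larger of the second-highest bid and the reserve.
Bids in order: 4,680 (#19) > 4,650 (#56) > 4,370 (#9) > 4,010 (#18) > 3,290 (#16) > 3,170 (#13) > …
#19 has the top bid at or above the reserve ($4,680).
max(second-highest $4,650, reserve $4,050) = $4,650; the reserve does not bind.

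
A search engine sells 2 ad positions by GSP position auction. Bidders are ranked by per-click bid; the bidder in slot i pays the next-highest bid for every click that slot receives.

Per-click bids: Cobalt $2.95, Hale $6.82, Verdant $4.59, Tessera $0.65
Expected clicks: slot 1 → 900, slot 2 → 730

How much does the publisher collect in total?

Per-click bids in order: $6.82 (Hale) > $4.59 (Verdant) > $2.95 (Cobalt) > …
Slot 1: Hale pays $4.59 × 900 = $4131.00
Slot 2: Verdant pays $2.95 × 730 = $2153.50
Total = $6284.50

Total revenue: $6284.50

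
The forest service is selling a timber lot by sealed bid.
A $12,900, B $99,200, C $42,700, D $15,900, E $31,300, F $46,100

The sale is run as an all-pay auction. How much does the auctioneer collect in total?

Total revenue: $248,100

Bids ranked: 99,200 (B) > 46,100 (F) > 42,700 (C) > 31,300 (E) > 15,900 (D) > 12,900 (A)
Every bidder forfeits their bid regardless of winning.
Revenue = 12,900 + 99,200 + 42,700 + 15,900 + 31,300 + 46,100 = $248,100.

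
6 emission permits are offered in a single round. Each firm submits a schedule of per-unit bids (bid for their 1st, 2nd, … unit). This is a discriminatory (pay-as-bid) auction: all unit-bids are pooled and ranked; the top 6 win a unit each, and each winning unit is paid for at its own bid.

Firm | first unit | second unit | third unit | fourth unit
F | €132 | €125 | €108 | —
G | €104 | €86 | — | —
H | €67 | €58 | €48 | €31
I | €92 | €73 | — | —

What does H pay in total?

All unit-bids, highest first — top 6: 132 (F-1), 125 (F-2), 108 (F-3), 104 (G-1), 92 (I-1), 86 (G-2)
Next rejected bid: €73 (not a price — pay-as-bid).
H wins no units.

H pays €0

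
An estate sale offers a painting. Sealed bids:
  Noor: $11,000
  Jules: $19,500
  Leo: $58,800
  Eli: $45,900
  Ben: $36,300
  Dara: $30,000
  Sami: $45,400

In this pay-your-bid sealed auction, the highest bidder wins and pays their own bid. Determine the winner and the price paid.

Rule: the highest bidder wins and pays their own bid.
Bids in order: 58,800 (Leo) > 45,900 (Eli) > 45,400 (Sami) > 36,300 (Ben) > 30,000 (Dara) > 19,500 (Jules) > …
Leo is highest → pays own bid, $58,800.

Leo pays $58,800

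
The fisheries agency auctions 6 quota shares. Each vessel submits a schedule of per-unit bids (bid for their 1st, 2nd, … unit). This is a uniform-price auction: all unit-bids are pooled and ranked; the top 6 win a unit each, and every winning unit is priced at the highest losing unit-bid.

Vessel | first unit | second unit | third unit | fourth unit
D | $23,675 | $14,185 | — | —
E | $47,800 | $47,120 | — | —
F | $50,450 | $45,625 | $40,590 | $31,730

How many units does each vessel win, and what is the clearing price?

Merging the schedules and taking the best 6: 50,450 (F-1), 47,800 (E-1), 47,120 (E-2), 45,625 (F-2), 40,590 (F-3), 31,730 (F-4)
Highest rejected unit-bid = $23,675.
Allocation: E 2, F 4.

E 2, F 4; clearing price $23,675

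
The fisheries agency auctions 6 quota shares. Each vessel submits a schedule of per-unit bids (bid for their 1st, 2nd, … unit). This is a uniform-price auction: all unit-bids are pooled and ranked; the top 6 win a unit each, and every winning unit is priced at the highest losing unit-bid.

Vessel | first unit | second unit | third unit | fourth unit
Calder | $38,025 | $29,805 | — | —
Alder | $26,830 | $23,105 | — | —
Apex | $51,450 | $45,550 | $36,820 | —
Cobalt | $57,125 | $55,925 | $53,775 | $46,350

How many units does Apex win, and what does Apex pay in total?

Merging the schedules and taking the best 6: 57,125 (Cobalt-1), 55,925 (Cobalt-2), 53,775 (Cobalt-3), 51,450 (Apex-1), 46,350 (Cobalt-4), 45,550 (Apex-2)
First bid not allocated: $38,025.
Apex wins 2 unit(s) at $38,025 each.

Apex: 2 units, pays $76,050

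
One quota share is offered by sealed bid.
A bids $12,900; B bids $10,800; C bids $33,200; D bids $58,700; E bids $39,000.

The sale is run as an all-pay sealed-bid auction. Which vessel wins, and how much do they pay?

All-pay sealed-bid auction: the highest bidder wins the item, but every bidder pays their own bid.
Bids in order: 58,700 (D) > 39,000 (E) > 33,200 (C) > 12,900 (A) > 10,800 (B)
D wins with the top bid; all bids are sunk regardless.

D pays $58,700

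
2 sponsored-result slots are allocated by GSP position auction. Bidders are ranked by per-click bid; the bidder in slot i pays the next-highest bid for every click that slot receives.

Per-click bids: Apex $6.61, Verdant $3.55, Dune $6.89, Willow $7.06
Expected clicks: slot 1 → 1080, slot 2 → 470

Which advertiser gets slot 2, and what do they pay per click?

Dune; $6.61 per click

Sorting advertisers: $7.06 (Willow) > $6.89 (Dune) > $6.61 (Apex) > …
Slot 2 goes to the second-ranked bidder, Dune, who pays the next bid down: $6.61/click.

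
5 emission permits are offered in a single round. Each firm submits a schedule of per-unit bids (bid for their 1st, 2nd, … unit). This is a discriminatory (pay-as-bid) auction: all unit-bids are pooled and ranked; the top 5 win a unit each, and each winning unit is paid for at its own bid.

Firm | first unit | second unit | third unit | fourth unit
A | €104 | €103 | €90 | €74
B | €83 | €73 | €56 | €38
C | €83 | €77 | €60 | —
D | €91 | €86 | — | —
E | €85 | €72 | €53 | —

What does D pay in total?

D pays €177

Merging the schedules and taking the best 5: 104 (A-1), 103 (A-2), 91 (D-1), 90 (A-3), 86 (D-2)
Next rejected bid: €85 (not a price — pay-as-bid).
D's winning unit-bids: 91 + 86 = €177.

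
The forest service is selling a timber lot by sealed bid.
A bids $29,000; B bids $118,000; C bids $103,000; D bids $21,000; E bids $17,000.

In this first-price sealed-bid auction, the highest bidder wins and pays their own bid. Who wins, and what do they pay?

B pays $118,000

Sorting bids: 118,000 (B) > 103,000 (C) > 29,000 (A) > 21,000 (D) > 17,000 (E)
First-price: B pays what they bid, $118,000.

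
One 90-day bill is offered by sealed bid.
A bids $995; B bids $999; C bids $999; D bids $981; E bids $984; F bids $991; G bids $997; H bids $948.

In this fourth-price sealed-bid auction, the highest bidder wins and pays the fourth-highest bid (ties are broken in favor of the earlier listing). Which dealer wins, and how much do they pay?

Sorting bids: 999 (B) > 999 (C) > 997 (G) > 995 (A) > 991 (F) > 984 (E) > …
B and C tie at $999; tie-break gives it to B.
B wins; payment is bid #4 in the ranking = $995.

B pays $995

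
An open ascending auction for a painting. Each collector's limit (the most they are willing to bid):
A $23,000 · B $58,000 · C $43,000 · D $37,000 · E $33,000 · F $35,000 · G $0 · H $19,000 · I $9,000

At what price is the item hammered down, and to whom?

B wins at $43,000

Limits ranked: 58,000 (B) > 43,000 (C) > 37,000 (D) > 35,000 (F) > 33,000 (E) > 23,000 (A) > …
C is the last rival to drop out, at $43,000; B remains and wins at that price.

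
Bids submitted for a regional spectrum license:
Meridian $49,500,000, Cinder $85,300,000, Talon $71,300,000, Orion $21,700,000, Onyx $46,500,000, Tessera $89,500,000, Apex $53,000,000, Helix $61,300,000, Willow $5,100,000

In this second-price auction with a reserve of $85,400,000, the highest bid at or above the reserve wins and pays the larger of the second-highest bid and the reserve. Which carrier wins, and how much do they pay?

Bids in order: 89,500,000 (Tessera) > 85,300,000 (Cinder) > 71,300,000 (Talon) > 61,300,000 (Helix) > 53,000,000 (Apex) > 49,500,000 (Meridian) > …
Tessera has the top bid at or above the reserve ($89,500,000).
Second-highest bid $85,300,000 is below the reserve $85,400,000, so the reserve binds → payment $85,400,000.

Tessera pays $85,400,000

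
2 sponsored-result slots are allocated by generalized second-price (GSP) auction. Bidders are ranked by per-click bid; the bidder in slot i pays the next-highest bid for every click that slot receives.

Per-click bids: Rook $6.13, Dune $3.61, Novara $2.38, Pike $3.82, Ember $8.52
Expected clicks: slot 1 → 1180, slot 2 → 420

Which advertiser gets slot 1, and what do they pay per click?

Ember; $6.13 per click

Per-click bids in order: $8.52 (Ember) > $6.13 (Rook) > $3.82 (Pike) > …
Slot 1 goes to the first-ranked bidder, Ember, who pays the next bid down: $6.13/click.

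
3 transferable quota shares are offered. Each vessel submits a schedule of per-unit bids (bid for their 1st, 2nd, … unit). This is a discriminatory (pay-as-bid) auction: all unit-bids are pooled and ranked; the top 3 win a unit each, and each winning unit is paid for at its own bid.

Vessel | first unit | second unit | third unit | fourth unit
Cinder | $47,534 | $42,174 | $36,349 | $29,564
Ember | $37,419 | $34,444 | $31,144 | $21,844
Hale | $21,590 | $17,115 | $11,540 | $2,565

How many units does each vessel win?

Merging the schedules and taking the best 3: 47,534 (Cinder-1), 42,174 (Cinder-2), 37,419 (Ember-1)
Next rejected bid: $36,349 (not a price — pay-as-bid).
Allocation: Cinder 2, Ember 1.

Cinder 2, Ember 1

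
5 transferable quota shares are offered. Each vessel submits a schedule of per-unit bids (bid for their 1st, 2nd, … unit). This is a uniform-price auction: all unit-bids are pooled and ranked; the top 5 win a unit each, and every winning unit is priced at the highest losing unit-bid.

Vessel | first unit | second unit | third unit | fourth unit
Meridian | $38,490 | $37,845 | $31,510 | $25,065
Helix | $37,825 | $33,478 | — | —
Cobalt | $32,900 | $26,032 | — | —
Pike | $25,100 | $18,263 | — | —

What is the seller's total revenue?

Total revenue: $157,550

Pooled unit-bids ranked (top 5): 38,490 (Meridian-1), 37,845 (Meridian-2), 37,825 (Helix-1), 33,478 (Helix-2), 32,900 (Cobalt-1)
First bid not allocated: $31,510.
Allocation: Cobalt 1, Helix 2, Meridian 2. Every unit priced at $31,510.
Revenue = 5 × 31,510 = $157,550.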